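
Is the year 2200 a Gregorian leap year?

No

2200 is not a leap year (divisible by 100 but not 400).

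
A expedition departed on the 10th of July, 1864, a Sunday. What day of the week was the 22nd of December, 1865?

Day-of-year of July 10, 1864: 192.
Day-of-year of December 22, 1865: 356.
1864 has 366 days, so 366 − 192 = 174 days remain in 1864.
Total: 174 + 356 = 530 days.
530 mod 7 = 5, so 5 days after Sunday is Friday.

Friday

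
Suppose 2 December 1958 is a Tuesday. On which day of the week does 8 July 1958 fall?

Count forward from the earlier date (July 8, 1958) to the later (December 2, 1958):
July 1958: 31 − 8 = 23 days remain.
Then August (31), September (30), October (31), November (30): 31 + 30 + 31 + 30 = 122 days.
December 1–2, 1958: 2 days.
Total: 23 + 122 + 2 = 147 days.
147 is a multiple of 7, so 8 July 1958 falls on the same weekday: Tuesday.

Tuesday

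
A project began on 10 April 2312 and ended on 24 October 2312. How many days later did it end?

197

April 2312: 30 − 10 = 20 days remain.
Then May (31), June (30), July (31), August (31), September (30): 31 + 30 + 31 + 31 + 30 = 153 days.
October 1–24, 2312: 24 days.
Total: 20 + 153 + 24 = 197 days.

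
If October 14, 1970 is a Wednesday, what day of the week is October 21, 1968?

Count forward from the earlier date (October 21, 1968) to the later (October 14, 1970):
Day-of-year of October 21, 1968: 295.
Day-of-year of October 14, 1970: 287.
1968 has 366 days, so 366 − 295 = 71 days remain in 1968.
Full years: 1969: 365. Sum = 365.
Total: 71 + 365 + 287 = 723 days.
723 mod 7 = 2, so 2 days before Wednesday is Monday.

Monday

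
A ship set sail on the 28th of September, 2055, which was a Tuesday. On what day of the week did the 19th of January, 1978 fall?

Thursday

Count forward from the earlier date (January 19, 1978) to the later (September 28, 2055):
Day-of-year of January 19, 1978: 19.
Day-of-year of September 28, 2055: 271.
1978 has 365 days, so 365 − 19 = 346 days remain in 1978.
Full years 1979–2054: 57 common + 19 leap = 57×365 + 19×366 = 27759 days.
Total: 346 + 27759 + 271 = 28376 days.
28376 mod 7 = 5, so 5 days before Tuesday is Thursday.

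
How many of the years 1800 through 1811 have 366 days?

2

Years divisible by 4 in [1800, 1811]: 1800, 1804, 1808.
Of these, 1800 is divisible by 100 but not 400, so not leap.
Leap years: 3 − 1 = 2.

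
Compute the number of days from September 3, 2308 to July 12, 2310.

677

September 3, 2308 → September 3, 2309: 365 days.
September 2309: 30 − 3 = 27 days remain.
Then 9 full months totalling 273 days.
July 1–12, 2310: 12 days.
Residual: 312 days.
Total: 677 days.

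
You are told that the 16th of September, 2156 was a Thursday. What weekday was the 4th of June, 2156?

Friday

Count forward from the earlier date (June 4, 2156) to the later (September 16, 2156):
June 2156: 30 − 4 = 26 days remain.
Then July (31), August (31): 31 + 31 = 62 days.
September 1–16, 2156: 16 days.
Total: 26 + 62 + 16 = 104 days.
104 mod 7 = 6, so 6 days before Thursday is Friday.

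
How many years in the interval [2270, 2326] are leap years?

Years divisible by 4: 2272, 2276, …, 2324 — 14 in all.
Of these, 2300 is divisible by 100 but not 400, so not leap.
Leap years: 14 − 1 = 13.

13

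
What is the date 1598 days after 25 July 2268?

9 December 2272

Count 1598 days after July 25, 2268:
Day-of-year of July 25, 2268: 207.
Day-of-year of December 9, 2272: 344.
2268 has 366 days, so 366 − 207 = 159 days remain in 2268.
Full years: 2269: 365; 2270: 365; 2271: 365. Sum = 1095.
Total: 159 + 1095 + 344 = 1598 days.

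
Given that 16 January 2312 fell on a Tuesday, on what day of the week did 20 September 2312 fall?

January 2312: 31 − 16 = 15 days remain.
Then February 2312 (29), March (31), April (30), May (31), June (30), July (31), August (31): 29 + 31 + 30 + 31 + 30 + 31 + 31 = 213 days.
September 1–20, 2312: 20 days.
Total: 15 + 213 + 20 = 248 days.
248 mod 7 = 3, so 3 days after Tuesday is Friday.

Friday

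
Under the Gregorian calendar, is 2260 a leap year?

2260 is a leap year.

Yes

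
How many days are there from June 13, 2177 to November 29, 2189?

4552

Day-of-year of June 13, 2177: 164.
Day-of-year of November 29, 2189: 333.
2177 has 365 days, so 365 − 164 = 201 days remain in 2177.
Full years 2178–2188: 8 common + 3 leap = 8×365 + 3×366 = 4018 days.
Total: 201 + 4018 + 333 = 4552 days.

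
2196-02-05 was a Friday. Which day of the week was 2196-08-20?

Saturday

February 2196: 29 − 5 = 24 days remain (2196 is a leap year, so February has 29 days).
Then March (31), April (30), May (31), June (30), July (31): 31 + 30 + 31 + 30 + 31 = 153 days.
August 1–20, 2196: 20 days.
Total: 24 + 153 + 20 = 197 days.
197 mod 7 = 1, so 1 day after Friday is Saturday.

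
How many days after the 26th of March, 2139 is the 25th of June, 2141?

March 26, 2139 → March 26, 2140: 366 days (2140 is a leap year).
March 26, 2140 → March 26, 2141: 365 days.
March 2141: 31 − 26 = 5 days remain.
Then April (30), May (31): 30 + 31 = 61 days.
June 1–25, 2141: 25 days.
Residual: 91 days.
Total: 822 days.

822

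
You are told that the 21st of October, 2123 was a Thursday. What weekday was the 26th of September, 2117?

Sunday

Count forward from the earlier date (September 26, 2117) to the later (October 21, 2123):
Day-of-year of September 26, 2117: 269.
Day-of-year of October 21, 2123: 294.
2117 has 365 days, so 365 − 269 = 96 days remain in 2117.
Full years: 2118: 365; 2119: 365; 2120: 366; 2121: 365; 2122: 365. Sum = 1826.
Total: 96 + 1826 + 294 = 2216 days.
2216 mod 7 = 4, so 4 days before Thursday is Sunday.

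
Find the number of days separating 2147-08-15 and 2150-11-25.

1198

Day-of-year of August 15, 2147: 227.
Day-of-year of November 25, 2150: 329.
2147 has 365 days, so 365 − 227 = 138 days remain in 2147.
Full years: 2148: 366; 2149: 365. Sum = 731.
Total: 138 + 731 + 329 = 1198 days.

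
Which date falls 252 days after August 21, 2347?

April 29, 2348

Count 252 days after August 21, 2347:
August 2347: 31 − 21 = 10 days remain.
Then September (30), October (31), November (30), December (31), January (31), February 2348 (29), March (31): 30 + 31 + 30 + 31 + 31 + 29 + 31 = 213 days.
April 1–29, 2348: 29 days.
Total: 10 + 213 + 29 = 252 days.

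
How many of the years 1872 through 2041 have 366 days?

42

Years divisible by 4: 1872, 1876, …, 2040 — 43 in all.
Of these, 1900 is divisible by 100 but not 400, so not leap.
2000 is divisible by 400, so still leap.
Leap years: 43 − 1 = 42.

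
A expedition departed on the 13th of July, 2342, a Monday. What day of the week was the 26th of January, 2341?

Count forward from the earlier date (January 26, 2341) to the later (July 13, 2342):
January 2341: 31 − 26 = 5 days remain.
Then 17 full months totalling 515 days.
July 1–13, 2342: 13 days.
Total: 5 + 515 + 13 = 533 days.
533 mod 7 = 1, so 1 day before Monday is Sunday.

Sunday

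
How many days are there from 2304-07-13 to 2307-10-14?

Day-of-year of July 13, 2304: 195.
Day-of-year of October 14, 2307: 287.
2304 has 366 days, so 366 − 195 = 171 days remain in 2304.
Full years: 2305: 365; 2306: 365. Sum = 730.
Total: 171 + 730 + 287 = 1188 days.

1188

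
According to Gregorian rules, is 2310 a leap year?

No

2310 is not a leap year.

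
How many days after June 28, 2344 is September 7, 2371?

From June 28, 2344 to June 28, 2371: 27 years, of which 6 contain a Feb 29 — 21×365 + 6×366 = 9861 days.
June 2371: 30 − 28 = 2 days remain.
Then July (31), August (31): 31 + 31 = 62 days.
September 1–7, 2371: 7 days.
Residual: 71 days.
Total: 9932 days.

9932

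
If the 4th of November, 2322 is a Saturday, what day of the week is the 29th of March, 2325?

Day-of-year of November 4, 2322: 308.
Day-of-year of March 29, 2325: 88.
2322 has 365 days, so 365 − 308 = 57 days remain in 2322.
Full years: 2323: 365; 2324: 366. Sum = 731.
Total: 57 + 731 + 88 = 876 days.
876 mod 7 = 1, so 1 day after Saturday is Sunday.

Sunday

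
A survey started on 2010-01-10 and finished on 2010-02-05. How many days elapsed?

26

January 2010: 31 − 10 = 21 days remain.
February 1–5, 2010: 5 days (2010 is not a leap year).
Total: 21 + 5 = 26 days.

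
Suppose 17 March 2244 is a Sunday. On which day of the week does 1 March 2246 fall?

March 17, 2244 → March 17, 2245: 365 days.
March 2245: 31 − 17 = 14 days remain.
Then 11 full months totalling 334 days.
March 1, 2246: 1 day.
Residual: 349 days.
Total: 714 days.
714 is a multiple of 7, so 1 March 2246 falls on the same weekday: Sunday.

Sunday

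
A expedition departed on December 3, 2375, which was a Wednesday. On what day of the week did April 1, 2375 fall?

Count forward from the earlier date (April 1, 2375) to the later (December 3, 2375):
April 2375: 30 − 1 = 29 days remain.
Then May (31), June (30), July (31), August (31), September (30), October (31), November (30): 31 + 30 + 31 + 31 + 30 + 31 + 30 = 214 days.
December 1–3, 2375: 3 days.
Total: 29 + 214 + 3 = 246 days.
246 mod 7 = 1, so 1 day before Wednesday is Tuesday.

Tuesday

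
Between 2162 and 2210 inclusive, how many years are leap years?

Years divisible by 4 in [2162, 2210]: 2164, 2168, 2172, 2176, 2180, 2184, 2188, 2192, 2196, 2200, 2204, 2208.
Of these, 2200 is divisible by 100 but not 400, so not leap.
Leap years: 12 − 1 = 11.

11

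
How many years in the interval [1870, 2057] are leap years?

46

Years divisible by 4: 1872, 1876, …, 2056 — 47 in all.
Of these, 1900 is divisible by 100 but not 400, so not leap.
2000 is divisible by 400, so still leap.
Leap years: 47 − 1 = 46.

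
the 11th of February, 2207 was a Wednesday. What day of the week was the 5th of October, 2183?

Sunday

Count forward from the earlier date (October 5, 2183) to the later (February 11, 2207):
Day-of-year of October 5, 2183: 278.
Day-of-year of February 11, 2207: 42.
2183 has 365 days, so 365 − 278 = 87 days remain in 2183.
Full years 2184–2206: 18 common + 5 leap = 18×365 + 5×366 = 8400 days.
Total: 87 + 8400 + 42 = 8529 days.
8529 mod 7 = 3, so 3 days before Wednesday is Sunday.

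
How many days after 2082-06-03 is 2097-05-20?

5465

Day-of-year of June 3, 2082: 154.
Day-of-year of May 20, 2097: 140.
2082 has 365 days, so 365 − 154 = 211 days remain in 2082.
Full years 2083–2096: 10 common + 4 leap = 10×365 + 4×366 = 5114 days.
Total: 211 + 5114 + 140 = 5465 days.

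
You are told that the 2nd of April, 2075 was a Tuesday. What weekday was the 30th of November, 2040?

Count forward from the earlier date (November 30, 2040) to the later (April 2, 2075):
Day-of-year of November 30, 2040: 335.
Day-of-year of April 2, 2075: 92.
2040 has 366 days, so 366 − 335 = 31 days remain in 2040.
Full years 2041–2074: 26 common + 8 leap = 26×365 + 8×366 = 12418 days.
Total: 31 + 12418 + 92 = 12541 days.
12541 mod 7 = 4, so 4 days before Tuesday is Friday.

Friday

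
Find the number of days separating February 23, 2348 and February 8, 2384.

13134

From February 23, 2348 to February 23, 2383: 35 years, of which 9 contain a Feb 29 — 26×365 + 9×366 = 12784 days.
February 2383: 28 − 23 = 5 days remain (2383 is not a leap year, so February has 28 days).
Then 11 full months totalling 337 days.
February 1–8, 2384: 8 days (2384 is a leap year).
Residual: 350 days.
Total: 13134 days.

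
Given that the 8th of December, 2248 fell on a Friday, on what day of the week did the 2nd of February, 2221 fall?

Friday

Count forward from the earlier date (February 2, 2221) to the later (December 8, 2248):
From February 2, 2221 to February 2, 2248: 27 years, of which 6 contain a Feb 29 — 21×365 + 6×366 = 9861 days.
February 2248: 29 − 2 = 27 days remain (2248 is a leap year, so February has 29 days).
Then 9 full months totalling 275 days.
December 1–8, 2248: 8 days.
Residual: 310 days.
Total: 10171 days.
10171 is a multiple of 7, so the 2nd of February, 2221 falls on the same weekday: Friday.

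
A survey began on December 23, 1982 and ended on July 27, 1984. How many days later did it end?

582

Day-of-year of December 23, 1982: 357.
Day-of-year of July 27, 1984: 209.
1982 has 365 days, so 365 − 357 = 8 days remain in 1982.
Full years: 1983: 365. Sum = 365.
Total: 8 + 365 + 209 = 582 days.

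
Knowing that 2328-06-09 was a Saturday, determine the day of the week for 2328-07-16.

Monday

June 2328: 30 − 9 = 21 days remain.
July 1–16, 2328: 16 days.
Total: 21 + 16 = 37 days.
37 mod 7 = 2, so 2 days after Saturday is Monday.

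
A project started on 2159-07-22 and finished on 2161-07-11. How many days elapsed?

720

Day-of-year of July 22, 2159: 203.
Day-of-year of July 11, 2161: 192.
2159 has 365 days, so 365 − 203 = 162 days remain in 2159.
Full years: 2160: 366. Sum = 366.
Total: 162 + 366 + 192 = 720 days.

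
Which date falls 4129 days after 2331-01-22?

2342-05-13

Count 4129 days after January 22, 2331:
From January 22, 2331 to January 22, 2342: 11 years, of which 3 contain a Feb 29 — 8×365 + 3×366 = 4018 days.
January 2342: 31 − 22 = 9 days remain.
Then February 2342 (28), March (31), April (30): 28 + 31 + 30 = 89 days.
May 1–13, 2342: 13 days.
Residual: 111 days.
Total: 4129 days.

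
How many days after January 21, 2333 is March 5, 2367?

12461

Day-of-year of January 21, 2333: 21.
Day-of-year of March 5, 2367: 64.
2333 has 365 days, so 365 − 21 = 344 days remain in 2333.
Full years 2334–2366: 25 common + 8 leap = 25×365 + 8×366 = 12053 days.
Total: 344 + 12053 + 64 = 12461 days.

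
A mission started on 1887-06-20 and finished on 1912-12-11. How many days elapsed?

Day-of-year of June 20, 1887: 171.
Day-of-year of December 11, 1912: 346.
1887 has 365 days, so 365 − 171 = 194 days remain in 1887.
Full years 1888–1911: 19 common + 5 leap = 19×365 + 5×366 = 8765 days.
Total: 194 + 8765 + 346 = 9305 days.

9305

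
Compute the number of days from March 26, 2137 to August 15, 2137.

March 2137: 31 − 26 = 5 days remain.
Then April (30), May (31), June (30), July (31): 30 + 31 + 30 + 31 = 122 days.
August 1–15, 2137: 15 days.
Total: 5 + 122 + 15 = 142 days.

142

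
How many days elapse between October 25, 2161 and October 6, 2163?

711

October 25, 2161 → October 25, 2162: 365 days.
October 2162: 31 − 25 = 6 days remain.
Then 11 full months totalling 334 days.
October 1–6, 2163: 6 days.
Residual: 346 days.
Total: 711 days.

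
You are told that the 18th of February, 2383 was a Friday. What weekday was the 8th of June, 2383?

February 2383: 28 − 18 = 10 days remain (2383 is not a leap year, so February has 28 days).
Then March (31), April (30), May (31): 31 + 30 + 31 = 92 days.
June 1–8, 2383: 8 days.
Total: 10 + 92 + 8 = 110 days.
110 mod 7 = 5, so 5 days after Friday is Wednesday.

Wednesday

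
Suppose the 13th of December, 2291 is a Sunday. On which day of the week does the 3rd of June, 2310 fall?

Day-of-year of December 13, 2291: 347.
Day-of-year of June 3, 2310: 154.
2291 has 365 days, so 365 − 347 = 18 days remain in 2291.
Full years 2292–2309: 14 common + 4 leap = 14×365 + 4×366 = 6574 days.
Total: 18 + 6574 + 154 = 6746 days.
6746 mod 7 = 5, so 5 days after Sunday is Friday.

Friday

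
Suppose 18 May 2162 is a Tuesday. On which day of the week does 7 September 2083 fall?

Tuesday

Count forward from the earlier date (September 7, 2083) to the later (May 18, 2162):
From September 7, 2083 to September 7, 2161: 78 years, of which 19 contain a Feb 29 — 59×365 + 19×366 = 28489 days.
(2100 is not a leap year (divisible by 100 but not 400).)
September 2161: 30 − 7 = 23 days remain.
Then October (31), November (30), December (31), January (31), February 2162 (28), March (31), April (30): 31 + 30 + 31 + 31 + 28 + 31 + 30 = 212 days.
May 1–18, 2162: 18 days.
Residual: 253 days.
Total: 28742 days.
28742 is a multiple of 7, so 7 September 2083 falls on the same weekday: Tuesday.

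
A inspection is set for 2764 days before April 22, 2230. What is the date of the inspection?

September 27, 2222

Count 2764 days before April 22, 2230:
From September 27, 2222 to September 27, 2229: 7 years, of which 2 contain a Feb 29 — 5×365 + 2×366 = 2557 days.
September 2229: 30 − 27 = 3 days remain.
Then October (31), November (30), December (31), January (31), February 2230 (28), March (31): 31 + 30 + 31 + 31 + 28 + 31 = 182 days.
April 1–22, 2230: 22 days.
Residual: 207 days.
Total: 2764 days.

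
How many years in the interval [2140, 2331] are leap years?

Years divisible by 4: 2140, 2144, …, 2328 — 48 in all.
Of these, 2200, 2300 are divisible by 100 but not 400, so not leap.
Leap years: 48 − 2 = 46.

46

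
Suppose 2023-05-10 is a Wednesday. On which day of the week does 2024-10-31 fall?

Thursday

May 10, 2023 → May 10, 2024: 366 days (2024 is a leap year).
May 2024: 31 − 10 = 21 days remain.
Then June (30), July (31), August (31), September (30): 30 + 31 + 31 + 30 = 122 days.
October 1–31, 2024: 31 days.
Residual: 174 days.
Total: 540 days.
540 mod 7 = 1, so 1 day after Wednesday is Thursday.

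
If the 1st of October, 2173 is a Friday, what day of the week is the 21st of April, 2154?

Count forward from the earlier date (April 21, 2154) to the later (October 1, 2173):
Day-of-year of April 21, 2154: 111.
Day-of-year of October 1, 2173: 274.
2154 has 365 days, so 365 − 111 = 254 days remain in 2154.
Full years 2155–2172: 13 common + 5 leap = 13×365 + 5×366 = 6575 days.
Total: 254 + 6575 + 274 = 7103 days.
7103 mod 7 = 5, so 5 days before Friday is Sunday.

Sunday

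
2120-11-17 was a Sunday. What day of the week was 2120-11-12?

Tuesday

Count forward from the earlier date (November 12, 2120) to the later (November 17, 2120):
Within November 2120: 17 − 12 = 5 days.
5 mod 7 = 5, so 5 days before Sunday is Tuesday.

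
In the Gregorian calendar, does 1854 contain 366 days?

1854 is not a leap year.

No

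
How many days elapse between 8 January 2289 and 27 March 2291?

January 8, 2289 → January 8, 2290: 365 days.
January 8, 2290 → January 8, 2291: 365 days.
January 2291: 31 − 8 = 23 days remain.
Then February 2291 (28): 28 days.
March 1–27, 2291: 27 days.
Residual: 78 days.
Total: 808 days.

808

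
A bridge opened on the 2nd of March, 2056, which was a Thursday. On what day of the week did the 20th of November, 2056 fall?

Monday

March 2056: 31 − 2 = 29 days remain.
Then April (30), May (31), June (30), July (31), August (31), September (30), October (31): 30 + 31 + 30 + 31 + 31 + 30 + 31 = 214 days.
November 1–20, 2056: 20 days.
Total: 29 + 214 + 20 = 263 days.
263 mod 7 = 4, so 4 days after Thursday is Monday.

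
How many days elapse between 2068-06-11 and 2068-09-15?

96

June 2068: 30 − 11 = 19 days remain.
Then July (31), August (31): 31 + 31 = 62 days.
September 1–15, 2068: 15 days.
Total: 19 + 62 + 15 = 96 days.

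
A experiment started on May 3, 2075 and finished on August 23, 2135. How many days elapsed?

From May 3, 2075 to May 3, 2135: 60 years, of which 14 contain a Feb 29 — 46×365 + 14×366 = 21914 days.
(2100 is not a leap year (divisible by 100 but not 400).)
May 2135: 31 − 3 = 28 days remain.
Then June (30), July (31): 30 + 31 = 61 days.
August 1–23, 2135: 23 days.
Residual: 112 days.
Total: 22026 days.

22026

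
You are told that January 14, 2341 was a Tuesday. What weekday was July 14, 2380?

From January 14, 2341 to January 14, 2380: 39 years, of which 9 contain a Feb 29 — 30×365 + 9×366 = 14244 days.
January 2380: 31 − 14 = 17 days remain.
Then February 2380 (29), March (31), April (30), May (31), June (30): 29 + 31 + 30 + 31 + 30 = 151 days.
July 1–14, 2380: 14 days.
Residual: 182 days.
Total: 14426 days.
14426 mod 7 = 6, so 6 days after Tuesday is Monday.

Monday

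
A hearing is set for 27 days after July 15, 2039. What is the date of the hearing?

August 11, 2039

Count 27 days after July 15, 2039:
July 2039: 31 − 15 = 16 days remain.
August 1–11, 2039: 11 days.
Total: 16 + 11 = 27 days.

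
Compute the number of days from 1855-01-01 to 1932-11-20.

Day-of-year of January 1, 1855: 1.
Day-of-year of November 20, 1932: 325.
1855 has 365 days, so 365 − 1 = 364 days remain in 1855.
Full years 1856–1931: 58 common + 18 leap = 58×365 + 18×366 = 27758 days.
Total: 364 + 27758 + 325 = 28447 days.

28447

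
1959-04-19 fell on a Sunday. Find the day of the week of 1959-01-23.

Count forward from the earlier date (January 23, 1959) to the later (April 19, 1959):
January 1959: 31 − 23 = 8 days remain.
Then February 1959 (28), March (31): 28 + 31 = 59 days.
April 1–19, 1959: 19 days.
Total: 8 + 59 + 19 = 86 days.
86 mod 7 = 2, so 2 days before Sunday is Friday.

Friday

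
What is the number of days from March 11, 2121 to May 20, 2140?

From March 11, 2121 to March 11, 2140: 19 years, of which 5 contain a Feb 29 — 14×365 + 5×366 = 6940 days.
March 2140: 31 − 11 = 20 days remain.
Then April (30): 30 days.
May 1–20, 2140: 20 days.
Residual: 70 days.
Total: 7010 days.

7010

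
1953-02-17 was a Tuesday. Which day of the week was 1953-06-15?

February 1953: 28 − 17 = 11 days remain (1953 is not a leap year, so February has 28 days).
Then March (31), April (30), May (31): 31 + 30 + 31 = 92 days.
June 1–15, 1953: 15 days.
Total: 11 + 92 + 15 = 118 days.
118 mod 7 = 6, so 6 days after Tuesday is Monday.

Monday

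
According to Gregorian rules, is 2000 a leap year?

2000 is a leap year (divisible by 400).

Yes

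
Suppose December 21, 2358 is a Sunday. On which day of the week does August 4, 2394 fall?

From December 21, 2358 to December 21, 2393: 35 years, of which 9 contain a Feb 29 — 26×365 + 9×366 = 12784 days.
December 2393: 31 − 21 = 10 days remain.
Then January (31), February 2394 (28), March (31), April (30), May (31), June (30), July (31): 31 + 28 + 31 + 30 + 31 + 30 + 31 = 212 days.
August 1–4, 2394: 4 days.
Residual: 226 days.
Total: 13010 days.
13010 mod 7 = 4, so 4 days after Sunday is Thursday.

Thursday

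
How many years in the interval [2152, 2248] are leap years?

24

Years divisible by 4: 2152, 2156, …, 2248 — 25 in all.
Of these, 2200 is divisible by 100 but not 400, so not leap.
Leap years: 25 − 1 = 24.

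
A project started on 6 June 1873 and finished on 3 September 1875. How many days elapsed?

819

Day-of-year of June 6, 1873: 157.
Day-of-year of September 3, 1875: 246.
1873 has 365 days, so 365 − 157 = 208 days remain in 1873.
Full years: 1874: 365. Sum = 365.
Total: 208 + 365 + 246 = 819 days.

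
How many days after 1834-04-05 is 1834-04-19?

Within April 1834: 19 − 5 = 14 days.

14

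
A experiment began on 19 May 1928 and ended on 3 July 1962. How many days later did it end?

12463

From May 19, 1928 to May 19, 1962: 34 years, of which 8 contain a Feb 29 — 26×365 + 8×366 = 12418 days.
May 1962: 31 − 19 = 12 days remain.
Then June (30): 30 days.
July 1–3, 1962: 3 days.
Residual: 45 days.
Total: 12463 days.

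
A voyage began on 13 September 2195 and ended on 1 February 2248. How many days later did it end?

19133

From September 13, 2195 to September 13, 2247: 52 years, of which 12 contain a Feb 29 — 40×365 + 12×366 = 18992 days.
(2200 is not a leap year (divisible by 100 but not 400).)
September 2247: 30 − 13 = 17 days remain.
Then October (31), November (30), December (31), January (31): 31 + 30 + 31 + 31 = 123 days.
February 1, 2248: 1 day (2248 is a leap year).
Residual: 141 days.
Total: 19133 days.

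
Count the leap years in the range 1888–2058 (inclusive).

42

Years divisible by 4: 1888, 1892, …, 2056 — 43 in all.
Of these, 1900 is divisible by 100 but not 400, so not leap.
2000 is divisible by 400, so still leap.
Leap years: 43 − 1 = 42.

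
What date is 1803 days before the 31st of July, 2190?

the 23rd of August, 2185

Count 1803 days before July 31, 2190:
Day-of-year of August 23, 2185: 235.
Day-of-year of July 31, 2190: 212.
2185 has 365 days, so 365 − 235 = 130 days remain in 2185.
Full years: 2186: 365; 2187: 365; 2188: 366; 2189: 365. Sum = 1461.
Total: 130 + 1461 + 212 = 1803 days.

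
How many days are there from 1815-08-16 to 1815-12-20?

August 1815: 31 − 16 = 15 days remain.
Then September (30), October (31), November (30): 30 + 31 + 30 = 91 days.
December 1–20, 1815: 20 days.
Total: 15 + 91 + 20 = 126 days.

126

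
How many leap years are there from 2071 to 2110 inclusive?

Years divisible by 4 in [2071, 2110]: 2072, 2076, 2080, 2084, 2088, 2092, 2096, 2100, 2104, 2108.
Of these, 2100 is divisible by 100 but not 400, so not leap.
Leap years: 10 − 1 = 9.

9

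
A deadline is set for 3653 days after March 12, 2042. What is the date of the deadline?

March 12, 2052

Count 3653 days after March 12, 2042:
Day-of-year of March 12, 2042: 71.
Day-of-year of March 12, 2052: 72.
2042 has 365 days, so 365 − 71 = 294 days remain in 2042.
Full years 2043–2051: 7 common + 2 leap = 7×365 + 2×366 = 3287 days.
Total: 294 + 3287 + 72 = 3653 days.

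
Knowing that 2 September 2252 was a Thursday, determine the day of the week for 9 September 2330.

Tuesday

Day-of-year of September 2, 2252: 246.
Day-of-year of September 9, 2330: 252.
2252 has 366 days, so 366 − 246 = 120 days remain in 2252.
Full years 2253–2329: 59 common + 18 leap = 59×365 + 18×366 = 28123 days.
Total: 120 + 28123 + 252 = 28495 days.
28495 mod 7 = 5, so 5 days after Thursday is Tuesday.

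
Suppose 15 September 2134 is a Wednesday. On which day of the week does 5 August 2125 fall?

Count forward from the earlier date (August 5, 2125) to the later (September 15, 2134):
From August 5, 2125 to August 5, 2134: 9 years, of which 2 contain a Feb 29 — 7×365 + 2×366 = 3287 days.
August 2134: 31 − 5 = 26 days remain.
September 1–15, 2134: 15 days.
Residual: 41 days.
Total: 3328 days.
3328 mod 7 = 3, so 3 days before Wednesday is Sunday.

Sunday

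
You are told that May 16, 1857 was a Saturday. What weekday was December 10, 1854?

Sunday

Count forward from the earlier date (December 10, 1854) to the later (May 16, 1857):
December 10, 1854 → December 10, 1855: 365 days.
December 10, 1855 → December 10, 1856: 366 days (1856 is a leap year).
December 1856: 31 − 10 = 21 days remain.
Then January (31), February 1857 (28), March (31), April (30): 31 + 28 + 31 + 30 = 120 days.
May 1–16, 1857: 16 days.
Residual: 157 days.
Total: 888 days.
888 mod 7 = 6, so 6 days before Saturday is Sunday.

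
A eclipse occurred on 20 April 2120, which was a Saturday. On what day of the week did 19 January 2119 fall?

Thursday

Count forward from the earlier date (January 19, 2119) to the later (April 20, 2120):
January 2119: 31 − 19 = 12 days remain.
Then 14 full months totalling 425 days.
April 1–20, 2120: 20 days.
Total: 12 + 425 + 20 = 457 days.
457 mod 7 = 2, so 2 days before Saturday is Thursday.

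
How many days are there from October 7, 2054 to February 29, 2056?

October 2054: 31 − 7 = 24 days remain.
Then 15 full months totalling 457 days.
February 1–29, 2056: 29 days (2056 is a leap year).
Total: 24 + 457 + 29 = 510 days.

510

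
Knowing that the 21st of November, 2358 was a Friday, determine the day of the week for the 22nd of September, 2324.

Monday

Count forward from the earlier date (September 22, 2324) to the later (November 21, 2358):
Day-of-year of September 22, 2324: 266.
Day-of-year of November 21, 2358: 325.
2324 has 366 days, so 366 − 266 = 100 days remain in 2324.
Full years 2325–2357: 25 common + 8 leap = 25×365 + 8×366 = 12053 days.
Total: 100 + 12053 + 325 = 12478 days.
12478 mod 7 = 4, so 4 days before Friday is Monday.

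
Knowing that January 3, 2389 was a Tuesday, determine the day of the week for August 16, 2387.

Sunday

Count forward from the earlier date (August 16, 2387) to the later (January 3, 2389):
Day-of-year of August 16, 2387: 228.
Day-of-year of January 3, 2389: 3.
2387 has 365 days, so 365 − 228 = 137 days remain in 2387.
Full years: 2388: 366. Sum = 366.
Total: 137 + 366 + 3 = 506 days.
506 mod 7 = 2, so 2 days before Tuesday is Sunday.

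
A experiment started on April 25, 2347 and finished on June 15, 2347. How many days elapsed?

April 2347: 30 − 25 = 5 days remain.
Then May (31): 31 days.
June 1–15, 2347: 15 days.
Total: 5 + 31 + 15 = 51 days.

51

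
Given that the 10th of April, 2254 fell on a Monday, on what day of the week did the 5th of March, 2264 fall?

From April 10, 2254 to April 10, 2263: 9 years, of which 2 contain a Feb 29 — 7×365 + 2×366 = 3287 days.
April 2263: 30 − 10 = 20 days remain.
Then 10 full months totalling 305 days.
March 1–5, 2264: 5 days.
Residual: 330 days.
Total: 3617 days.
3617 mod 7 = 5, so 5 days after Monday is Saturday.

Saturday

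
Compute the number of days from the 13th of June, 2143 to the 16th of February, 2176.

11936

Day-of-year of June 13, 2143: 164.
Day-of-year of February 16, 2176: 47.
2143 has 365 days, so 365 − 164 = 201 days remain in 2143.
Full years 2144–2175: 24 common + 8 leap = 24×365 + 8×366 = 11688 days.
Total: 201 + 11688 + 47 = 11936 days.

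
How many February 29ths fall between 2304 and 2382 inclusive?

Years divisible by 4: 2304, 2308, …, 2380 — 20 in all.
No century exceptions apply. Count: 20.

20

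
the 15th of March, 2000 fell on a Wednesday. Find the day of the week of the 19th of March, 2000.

Within March 2000: 19 − 15 = 4 days.
4 mod 7 = 4, so 4 days after Wednesday is Sunday.

Sunday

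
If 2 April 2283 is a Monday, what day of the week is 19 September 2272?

Count forward from the earlier date (September 19, 2272) to the later (April 2, 2283):
Day-of-year of September 19, 2272: 263.
Day-of-year of April 2, 2283: 92.
2272 has 366 days, so 366 − 263 = 103 days remain in 2272.
Full years 2273–2282: 8 common + 2 leap = 8×365 + 2×366 = 3652 days.
Total: 103 + 3652 + 92 = 3847 days.
3847 mod 7 = 4, so 4 days before Monday is Thursday.

Thursday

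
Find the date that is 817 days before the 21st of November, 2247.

the 26th of August, 2245

Count 817 days before November 21, 2247:
August 26, 2245 → August 26, 2246: 365 days.
August 26, 2246 → August 26, 2247: 365 days.
August 2247: 31 − 26 = 5 days remain.
Then September (30), October (31): 30 + 31 = 61 days.
November 1–21, 2247: 21 days.
Residual: 87 days.
Total: 817 days.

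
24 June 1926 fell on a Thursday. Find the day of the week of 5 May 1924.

Count forward from the earlier date (May 5, 1924) to the later (June 24, 1926):
Day-of-year of May 5, 1924: 126.
Day-of-year of June 24, 1926: 175.
1924 has 366 days, so 366 − 126 = 240 days remain in 1924.
Full years: 1925: 365. Sum = 365.
Total: 240 + 365 + 175 = 780 days.
780 mod 7 = 3, so 3 days before Thursday is Monday.

Monday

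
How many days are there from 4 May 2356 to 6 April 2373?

6181

Day-of-year of May 4, 2356: 125.
Day-of-year of April 6, 2373: 96.
2356 has 366 days, so 366 − 125 = 241 days remain in 2356.
Full years 2357–2372: 12 common + 4 leap = 12×365 + 4×366 = 5844 days.
Total: 241 + 5844 + 96 = 6181 days.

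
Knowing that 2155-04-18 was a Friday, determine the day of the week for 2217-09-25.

Thursday

Day-of-year of April 18, 2155: 108.
Day-of-year of September 25, 2217: 268.
2155 has 365 days, so 365 − 108 = 257 days remain in 2155.
Full years 2156–2216: 46 common + 15 leap = 46×365 + 15×366 = 22280 days.
Total: 257 + 22280 + 268 = 22805 days.
22805 mod 7 = 6, so 6 days after Friday is Thursday.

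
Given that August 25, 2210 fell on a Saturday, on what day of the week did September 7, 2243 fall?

Day-of-year of August 25, 2210: 237.
Day-of-year of September 7, 2243: 250.
2210 has 365 days, so 365 − 237 = 128 days remain in 2210.
Full years 2211–2242: 24 common + 8 leap = 24×365 + 8×366 = 11688 days.
Total: 128 + 11688 + 250 = 12066 days.
12066 mod 7 = 5, so 5 days after Saturday is Thursday.

Thursday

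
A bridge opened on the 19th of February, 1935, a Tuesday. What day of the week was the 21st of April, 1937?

Wednesday

Day-of-year of February 19, 1935: 50.
Day-of-year of April 21, 1937: 111.
1935 has 365 days, so 365 − 50 = 315 days remain in 1935.
Full years: 1936: 366. Sum = 366.
Total: 315 + 366 + 111 = 792 days.
792 mod 7 = 1, so 1 day after Tuesday is Wednesday.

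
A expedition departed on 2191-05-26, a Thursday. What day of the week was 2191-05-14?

Saturday

Count forward from the earlier date (May 14, 2191) to the later (May 26, 2191):
Within May 2191: 26 − 14 = 12 days.
12 mod 7 = 5, so 5 days before Thursday is Saturday.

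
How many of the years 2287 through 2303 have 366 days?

Years divisible by 4 in [2287, 2303]: 2288, 2292, 2296, 2300.
Of these, 2300 is divisible by 100 but not 400, so not leap.
Leap years: 4 − 1 = 3.

3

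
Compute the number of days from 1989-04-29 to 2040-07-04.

18694

Day-of-year of April 29, 1989: 119.
Day-of-year of July 4, 2040: 186.
1989 has 365 days, so 365 − 119 = 246 days remain in 1989.
Full years 1990–2039: 38 common + 12 leap = 38×365 + 12×366 = 18262 days.
Total: 246 + 18262 + 186 = 18694 days.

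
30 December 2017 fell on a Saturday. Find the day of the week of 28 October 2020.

Day-of-year of December 30, 2017: 364.
Day-of-year of October 28, 2020: 302.
2017 has 365 days, so 365 − 364 = 1 days remain in 2017.
Full years: 2018: 365; 2019: 365. Sum = 730.
Total: 1 + 730 + 302 = 1033 days.
1033 mod 7 = 4, so 4 days after Saturday is Wednesday.

Wednesday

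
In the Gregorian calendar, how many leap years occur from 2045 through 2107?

Years divisible by 4: 2048, 2052, …, 2104 — 15 in all.
Of these, 2100 is divisible by 100 but not 400, so not leap.
Leap years: 15 − 1 = 14.

14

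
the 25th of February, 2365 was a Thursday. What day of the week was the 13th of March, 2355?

Count forward from the earlier date (March 13, 2355) to the later (February 25, 2365):
From March 13, 2355 to March 13, 2364: 9 years, of which 3 contain a Feb 29 — 6×365 + 3×366 = 3288 days.
March 2364: 31 − 13 = 18 days remain.
Then 10 full months totalling 306 days.
February 1–25, 2365: 25 days (2365 is not a leap year).
Residual: 349 days.
Total: 3637 days.
3637 mod 7 = 4, so 4 days before Thursday is Sunday.

Sunday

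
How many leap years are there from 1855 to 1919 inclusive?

15

Years divisible by 4: 1856, 1860, …, 1916 — 16 in all.
Of these, 1900 is divisible by 100 but not 400, so not leap.
Leap years: 16 − 1 = 15.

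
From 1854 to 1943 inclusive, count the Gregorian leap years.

Years divisible by 4: 1856, 1860, …, 1940 — 22 in all.
Of these, 1900 is divisible by 100 but not 400, so not leap.
Leap years: 22 − 1 = 21.

21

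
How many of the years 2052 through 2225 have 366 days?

42

Years divisible by 4: 2052, 2056, …, 2224 — 44 in all.
Of these, 2100, 2200 are divisible by 100 but not 400, so not leap.
Leap years: 44 − 2 = 42.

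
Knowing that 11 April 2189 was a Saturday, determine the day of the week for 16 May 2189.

Saturday

April 2189: 30 − 11 = 19 days remain.
May 1–16, 2189: 16 days.
Total: 19 + 16 = 35 days.
35 is a multiple of 7, so 16 May 2189 falls on the same weekday: Saturday.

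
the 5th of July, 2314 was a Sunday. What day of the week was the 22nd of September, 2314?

Tuesday

July 2314: 31 − 5 = 26 days remain.
Then August (31): 31 days.
September 1–22, 2314: 22 days.
Total: 26 + 31 + 22 = 79 days.
79 mod 7 = 2, so 2 days after Sunday is Tuesday.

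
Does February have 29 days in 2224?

2224 is a leap year.

Yes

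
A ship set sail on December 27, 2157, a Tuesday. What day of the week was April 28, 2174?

Thursday

From December 27, 2157 to December 27, 2173: 16 years, of which 4 contain a Feb 29 — 12×365 + 4×366 = 5844 days.
December 2173: 31 − 27 = 4 days remain.
Then January (31), February 2174 (28), March (31): 31 + 28 + 31 = 90 days.
April 1–28, 2174: 28 days.
Residual: 122 days.
Total: 5966 days.
5966 mod 7 = 2, so 2 days after Tuesday is Thursday.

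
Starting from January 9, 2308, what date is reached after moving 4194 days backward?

July 15, 2296

Count 4194 days before January 9, 2308:
Day-of-year of July 15, 2296: 197.
Day-of-year of January 9, 2308: 9.
2296 has 366 days, so 366 − 197 = 169 days remain in 2296.
Full years 2297–2307: 10 common + 1 leap = 10×365 + 1×366 = 4016 days.
Total: 169 + 4016 + 9 = 4194 days.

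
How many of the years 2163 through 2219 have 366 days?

13

Years divisible by 4: 2164, 2168, …, 2216 — 14 in all.
Of these, 2200 is divisible by 100 but not 400, so not leap.
Leap years: 14 − 1 = 13.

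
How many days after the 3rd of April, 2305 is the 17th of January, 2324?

6863

From April 3, 2305 to April 3, 2323: 18 years, of which 4 contain a Feb 29 — 14×365 + 4×366 = 6574 days.
April 2323: 30 − 3 = 27 days remain.
Then May (31), June (30), July (31), August (31), September (30), October (31), November (30), December (31): 31 + 30 + 31 + 31 + 30 + 31 + 30 + 31 = 245 days.
January 1–17, 2324: 17 days.
Residual: 289 days.
Total: 6863 days.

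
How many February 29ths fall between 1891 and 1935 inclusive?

Years divisible by 4 in [1891, 1935]: 1892, 1896, 1900, 1904, 1908, 1912, 1916, 1920, 1924, 1928, 1932.
Of these, 1900 is divisible by 100 but not 400, so not leap.
Leap years: 11 − 1 = 10.

10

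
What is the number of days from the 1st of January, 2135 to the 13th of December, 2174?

14591

From January 1, 2135 to January 1, 2174: 39 years, of which 10 contain a Feb 29 — 29×365 + 10×366 = 14245 days.
January 2174: 31 − 1 = 30 days remain.
Then 10 full months totalling 303 days.
December 1–13, 2174: 13 days.
Residual: 346 days.
Total: 14591 days.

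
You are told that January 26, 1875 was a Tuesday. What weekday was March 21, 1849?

Wednesday

Count forward from the earlier date (March 21, 1849) to the later (January 26, 1875):
From March 21, 1849 to March 21, 1874: 25 years, of which 6 contain a Feb 29 — 19×365 + 6×366 = 9131 days.
March 1874: 31 − 21 = 10 days remain.
Then 9 full months totalling 275 days.
January 1–26, 1875: 26 days.
Residual: 311 days.
Total: 9442 days.
9442 mod 7 = 6, so 6 days before Tuesday is Wednesday.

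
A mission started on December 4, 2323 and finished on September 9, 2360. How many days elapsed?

Day-of-year of December 4, 2323: 338.
Day-of-year of September 9, 2360: 253.
2323 has 365 days, so 365 − 338 = 27 days remain in 2323.
Full years 2324–2359: 27 common + 9 leap = 27×365 + 9×366 = 13149 days.
Total: 27 + 13149 + 253 = 13429 days.

13429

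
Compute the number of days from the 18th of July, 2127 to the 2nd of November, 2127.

July 2127: 31 − 18 = 13 days remain.
Then August (31), September (30), October (31): 31 + 30 + 31 = 92 days.
November 1–2, 2127: 2 days.
Total: 13 + 92 + 2 = 107 days.

107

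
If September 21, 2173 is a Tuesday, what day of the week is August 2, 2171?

Friday

Count forward from the earlier date (August 2, 2171) to the later (September 21, 2173):
August 2171: 31 − 2 = 29 days remain.
Then 24 full months totalling 731 days.
September 1–21, 2173: 21 days.
Total: 29 + 731 + 21 = 781 days.
781 mod 7 = 4, so 4 days before Tuesday is Friday.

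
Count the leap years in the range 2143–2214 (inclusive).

Years divisible by 4: 2144, 2148, …, 2212 — 18 in all.
Of these, 2200 is divisible by 100 but not 400, so not leap.
Leap years: 18 − 1 = 17.

17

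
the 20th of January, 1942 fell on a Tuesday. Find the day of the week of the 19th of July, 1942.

January 1942: 31 − 20 = 11 days remain.
Then February 1942 (28), March (31), April (30), May (31), June (30): 28 + 31 + 30 + 31 + 30 = 150 days.
July 1–19, 1942: 19 days.
Total: 11 + 150 + 19 = 180 days.
180 mod 7 = 5, so 5 days after Tuesday is Sunday.

Sunday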